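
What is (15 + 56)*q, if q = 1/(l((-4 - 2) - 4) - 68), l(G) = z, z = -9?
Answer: -71/77 ≈ -0.92208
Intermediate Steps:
l(G) = -9
q = -1/77 (q = 1/(-9 - 68) = 1/(-77) = -1/77 ≈ -0.012987)
(15 + 56)*q = (15 + 56)*(-1/77) = 71*(-1/77) = -71/77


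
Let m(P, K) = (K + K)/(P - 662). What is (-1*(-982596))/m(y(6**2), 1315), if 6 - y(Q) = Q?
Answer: -339978216/1315 ≈ -2.5854e+5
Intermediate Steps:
y(Q) = 6 - Q
m(P, K) = 2*K/(-662 + P) (m(P, K) = (2*K)/(-662 + P) = 2*K/(-662 + P))
(-1*(-982596))/m(y(6**2), 1315) = (-1*(-982596))/((2*1315/(-662 + (6 - 1*6**2)))) = 982596/((2*1315/(-662 + (6 - 1*36)))) = 982596/((2*1315/(-662 + (6 - 36)))) = 982596/((2*1315/(-662 - 30))) = 982596/((2*1315/(-692))) = 982596/((2*1315*(-1/692))) = 982596/(-1315/346) = 982596*(-346/1315) = -339978216/1315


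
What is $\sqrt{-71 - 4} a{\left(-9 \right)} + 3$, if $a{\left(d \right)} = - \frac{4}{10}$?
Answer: $3 - 2 i \sqrt{3} \approx 3.0 - 3.4641 i$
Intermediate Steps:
$a{\left(d \right)} = - \frac{2}{5}$ ($a{\left(d \right)} = \left(-4\right) \frac{1}{10} = - \frac{2}{5}$)
$\sqrt{-71 - 4} a{\left(-9 \right)} + 3 = \sqrt{-71 - 4} \left(- \frac{2}{5}\right) + 3 = \sqrt{-75} \left(- \frac{2}{5}\right) + 3 = 5 i \sqrt{3} \left(- \frac{2}{5}\right) + 3 = - 2 i \sqrt{3} + 3 = 3 - 2 i \sqrt{3}$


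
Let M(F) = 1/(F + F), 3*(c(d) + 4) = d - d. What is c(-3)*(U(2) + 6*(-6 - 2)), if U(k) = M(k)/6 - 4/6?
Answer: 389/2 ≈ 194.50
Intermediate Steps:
c(d) = -4 (c(d) = -4 + (d - d)/3 = -4 + (⅓)*0 = -4 + 0 = -4)
M(F) = 1/(2*F)
U(k) = -⅔ + 1/(12*k) (U(k) = (1/(2*k))/6 - 4/6 = (1/(2*k))*(⅙) - 4*⅙ = 1/(12*k) - ⅔ = -⅔ + 1/(12*k))
c(-3)*(U(2) + 6*(-6 - 2)) = -4*((1/12)*(1 - 8*2)/2 + 6*(-6 - 2)) = -4*((1/12)*(½)*(1 - 16) + 6*(-8)) = -4*((1/12)*(½)*(-15) - 48) = -4*(-5/8 - 48) = -4*(-389/8) = 389/2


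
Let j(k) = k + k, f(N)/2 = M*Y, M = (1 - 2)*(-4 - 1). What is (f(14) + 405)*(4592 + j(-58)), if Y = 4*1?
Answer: 1991820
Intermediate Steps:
Y = 4
M = 5 (M = -1*(-5) = 5)
f(N) = 40 (f(N) = 2*(5*4) = 2*20 = 40)
j(k) = 2*k
(f(14) + 405)*(4592 + j(-58)) = (40 + 405)*(4592 + 2*(-58)) = 445*(4592 - 116) = 445*4476 = 1991820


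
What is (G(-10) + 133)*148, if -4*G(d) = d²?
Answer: 15984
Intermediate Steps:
G(d) = -d²/4
(G(-10) + 133)*148 = (-¼*(-10)² + 133)*148 = (-¼*100 + 133)*148 = (-25 + 133)*148 = 108*148 = 15984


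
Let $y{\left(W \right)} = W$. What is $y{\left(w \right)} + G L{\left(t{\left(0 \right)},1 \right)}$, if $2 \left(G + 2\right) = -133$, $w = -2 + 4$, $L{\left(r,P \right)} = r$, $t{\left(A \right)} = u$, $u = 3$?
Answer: $- \frac{407}{2} \approx -203.5$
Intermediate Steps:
$t{\left(A \right)} = 3$
$w = 2$
$G = - \frac{137}{2}$ ($G = -2 + \frac{1}{2} \left(-133\right) = -2 - \frac{133}{2} = - \frac{137}{2} \approx -68.5$)
$y{\left(w \right)} + G L{\left(t{\left(0 \right)},1 \right)} = 2 - \frac{411}{2} = - \frac{407}{2}$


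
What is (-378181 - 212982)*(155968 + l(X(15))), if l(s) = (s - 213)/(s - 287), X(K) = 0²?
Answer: -26462246512727/287 ≈ -9.2203e+10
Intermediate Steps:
X(K) = 0
l(s) = (-213 + s)/(-287 + s)
(-378181 - 212982)*(155968 + l(X(15))) = (-378181 - 212982)*(155968 + (-213 + 0)/(-287 + 0)) = -591163*(155968 - 213/(-287)) = -591163*(155968 - 1/287*(-213)) = -591163*(155968 + 213/287) = -591163*44763029/287 = -26462246512727/287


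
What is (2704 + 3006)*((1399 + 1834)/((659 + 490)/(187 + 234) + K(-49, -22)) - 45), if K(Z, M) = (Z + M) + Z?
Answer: -20457719480/49371 ≈ -4.1437e+5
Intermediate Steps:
K(Z, M) = M + 2*Z (K(Z, M) = (M + Z) + Z = M + 2*Z)
(2704 + 3006)*((1399 + 1834)/((659 + 490)/(187 + 234) + K(-49, -22)) - 45) = (2704 + 3006)*((1399 + 1834)/((659 + 490)/(187 + 234) + (-22 + 2*(-49))) - 45) = 5710*(3233/(1149/421 + (-22 - 98)) - 45) = 5710*(3233/(1149*(1/421) - 120) - 45) = 5710*(3233/(1149/421 - 120) - 45) = 5710*(3233/(-49371/421) - 45) = 5710*(3233*(-421/49371) - 45) = 5710*(-1361093/49371 - 45) = 5710*(-3582788/49371) = -20457719480/49371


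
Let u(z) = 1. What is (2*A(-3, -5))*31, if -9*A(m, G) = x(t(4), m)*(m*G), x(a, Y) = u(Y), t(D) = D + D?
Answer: -310/3 ≈ -103.33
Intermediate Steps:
t(D) = 2*D
x(a, Y) = 1
A(m, G) = -G*m/9 (A(m, G) = -m*G/9 = -G*m/9)
(2*A(-3, -5))*31 = (2*(-1/9*(-5)*(-3)))*31 = (2*(-5/3))*31 = -10/3*31 = -310/3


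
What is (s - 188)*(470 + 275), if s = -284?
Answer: -351640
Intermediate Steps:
(s - 188)*(470 + 275) = (-284 - 188)*(470 + 275) = -472*745 = -351640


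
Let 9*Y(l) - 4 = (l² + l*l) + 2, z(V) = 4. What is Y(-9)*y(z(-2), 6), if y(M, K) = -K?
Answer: -112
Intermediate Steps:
Y(l) = ⅔ + 2*l²/9 (Y(l) = 4/9 + ((l² + l*l) + 2)/9 = 4/9 + ((l² + l²) + 2)/9 = 4/9 + (2*l² + 2)/9 = 4/9 + (2 + 2*l²)/9 = 4/9 + (2/9 + 2*l²/9) = ⅔ + 2*l²/9)
Y(-9)*y(z(-2), 6) = (⅔ + (2/9)*(-9)²)*(-1*6) = (⅔ + (2/9)*81)*(-6) = (⅔ + 18)*(-6) = (56/3)*(-6) = -112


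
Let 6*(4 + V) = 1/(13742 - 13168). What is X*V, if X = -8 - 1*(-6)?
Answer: 13775/1722 ≈ 7.9994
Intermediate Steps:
V = -13775/3444 (V = -4 + 1/(6*(13742 - 13168)) = -4 + (⅙)/574 = -4 + (⅙)*(1/574) = -4 + 1/3444 = -13775/3444 ≈ -3.9997)
X = -2 (X = -8 + 6 = -2)
X*V = -2*(-13775/3444) = 13775/1722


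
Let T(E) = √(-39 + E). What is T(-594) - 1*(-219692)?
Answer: 219692 + I*√633 ≈ 2.1969e+5 + 25.159*I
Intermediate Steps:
T(-594) - 1*(-219692) = √(-39 - 594) - 1*(-219692) = √(-633) + 219692 = I*√633 + 219692 = 219692 + I*√633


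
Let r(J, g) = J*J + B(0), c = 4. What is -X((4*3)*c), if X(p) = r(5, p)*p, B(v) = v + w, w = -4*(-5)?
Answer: -2160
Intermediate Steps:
w = 20
B(v) = 20 + v (B(v) = v + 20 = 20 + v)
r(J, g) = 20 + J² (r(J, g) = J*J + (20 + 0) = J² + 20 = 20 + J²)
X(p) = 45*p (X(p) = (20 + 5²)*p = (20 + 25)*p = 45*p)
-X((4*3)*c) = -45*(4*3)*4 = -45*12*4 = -45*48 = -1*2160 = -2160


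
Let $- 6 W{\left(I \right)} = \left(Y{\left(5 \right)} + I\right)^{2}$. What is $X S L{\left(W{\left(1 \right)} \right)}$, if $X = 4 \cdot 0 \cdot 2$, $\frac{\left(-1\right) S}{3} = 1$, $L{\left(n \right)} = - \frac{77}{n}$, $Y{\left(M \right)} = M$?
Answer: $0$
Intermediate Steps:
$W{\left(I \right)} = - \frac{\left(5 + I\right)^{2}}{6}$
$S = -3$ ($S = \left(-3\right) 1 = -3$)
$X = 0$ ($X = 0 \cdot 2 = 0$)
$X S L{\left(W{\left(1 \right)} \right)} = 0 \left(-3\right) \left(- \frac{77}{\left(- \frac{1}{6}\right) \left(5 + 1\right)^{2}}\right) = 0 \left(- \frac{77}{\left(- \frac{1}{6}\right) 6^{2}}\right) = 0 \left(- \frac{77}{\left(- \frac{1}{6}\right) 36}\right) = 0 \left(- \frac{77}{-6}\right) = 0 \left(\left(-77\right) \left(- \frac{1}{6}\right)\right) = 0 \cdot \frac{77}{6} = 0$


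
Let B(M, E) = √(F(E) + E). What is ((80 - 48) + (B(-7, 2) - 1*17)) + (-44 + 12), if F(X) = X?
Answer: -15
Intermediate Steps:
B(M, E) = √2*√E (B(M, E) = √(E + E) = √(2*E) = √2*√E)
((80 - 48) + (B(-7, 2) - 1*17)) + (-44 + 12) = ((80 - 48) + (√2*√2 - 1*17)) + (-44 + 12) = (32 + (2 - 17)) - 32 = (32 - 15) - 32 = 17 - 32 = -15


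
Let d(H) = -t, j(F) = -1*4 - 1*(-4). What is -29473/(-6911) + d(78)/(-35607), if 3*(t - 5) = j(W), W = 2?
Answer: 1049479666/246079977 ≈ 4.2648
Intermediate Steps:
j(F) = 0 (j(F) = -4 + 4 = 0)
t = 5 (t = 5 + (⅓)*0 = 5 + 0 = 5)
d(H) = -5 (d(H) = -1*5 = -5)
-29473/(-6911) + d(78)/(-35607) = -29473/(-6911) - 5/(-35607) = -29473*(-1/6911) - 5*(-1/35607) = 29473/6911 + 5/35607 = 1049479666/246079977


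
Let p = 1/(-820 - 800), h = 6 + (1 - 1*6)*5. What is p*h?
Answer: 19/1620 ≈ 0.011728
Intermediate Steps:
h = -19 (h = 6 + (1 - 6)*5 = 6 - 5*5 = 6 - 25 = -19)
p = -1/1620 (p = 1/(-1620) = -1/1620 ≈ -0.00061728)
p*h = -1/1620*(-19) = 19/1620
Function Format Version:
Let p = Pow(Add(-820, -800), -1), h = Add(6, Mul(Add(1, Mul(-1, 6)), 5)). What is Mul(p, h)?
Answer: Rational(19, 1620) ≈ 0.011728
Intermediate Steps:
h = -19 (h = Add(6, Mul(Add(1, -6), 5)) = Add(6, Mul(-5, 5)) = Add(6, -25) = -19)
p = Rational(-1, 1620) (p = Pow(-1620, -1) = Rational(-1, 1620) ≈ -0.00061728)
Mul(p, h) = Mul(Rational(-1, 1620), -19) = Rational(19, 1620)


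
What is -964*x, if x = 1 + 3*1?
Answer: -3856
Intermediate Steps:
x = 4 (x = 1 + 3 = 4)
-964*x = -964*4 = -3856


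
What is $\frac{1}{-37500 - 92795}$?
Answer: $- \frac{1}{130295} \approx -7.6749 \cdot 10^{-6}$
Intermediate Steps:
$\frac{1}{-37500 - 92795} = \frac{1}{-130295} = - \frac{1}{130295}$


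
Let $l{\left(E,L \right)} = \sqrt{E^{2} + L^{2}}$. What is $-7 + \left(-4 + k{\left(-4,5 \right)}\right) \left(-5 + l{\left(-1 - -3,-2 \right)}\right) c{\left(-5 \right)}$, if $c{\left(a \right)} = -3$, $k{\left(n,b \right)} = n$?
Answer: $-127 + 48 \sqrt{2} \approx -59.118$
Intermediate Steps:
$-7 + \left(-4 + k{\left(-4,5 \right)}\right) \left(-5 + l{\left(-1 - -3,-2 \right)}\right) c{\left(-5 \right)} = -7 + \left(-4 - 4\right) \left(-5 + \sqrt{\left(-1 - -3\right)^{2} + \left(-2\right)^{2}}\right) \left(-3\right) = -7 + - 8 \left(-5 + \sqrt{\left(-1 + 3\right)^{2} + 4}\right) \left(-3\right) = -7 + - 8 \left(-5 + \sqrt{2^{2} + 4}\right) \left(-3\right) = -7 + - 8 \left(-5 + \sqrt{4 + 4}\right) \left(-3\right) = -7 + - 8 \left(-5 + \sqrt{8}\right) \left(-3\right) = -7 + - 8 \left(-5 + 2 \sqrt{2}\right) \left(-3\right) = -7 + \left(40 - 16 \sqrt{2}\right) \left(-3\right) = -7 - \left(120 - 48 \sqrt{2}\right) = -127 + 48 \sqrt{2}$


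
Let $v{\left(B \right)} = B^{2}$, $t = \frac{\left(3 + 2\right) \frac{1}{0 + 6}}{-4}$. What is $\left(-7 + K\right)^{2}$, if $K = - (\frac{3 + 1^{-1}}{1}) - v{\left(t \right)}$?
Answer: $\frac{40462321}{331776} \approx 121.96$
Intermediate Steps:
$t = - \frac{5}{24}$ ($t = \frac{5}{6} \left(- \frac{1}{4}\right) = - \frac{5}{24} \approx -0.20833$)
$K = - \frac{2329}{576}$ ($K = - (\frac{3 + 1^{-1}}{1}) - \left(- \frac{5}{24}\right)^{2} = - (3 + 1) - \frac{25}{576} = \left(-1\right) 4 - \frac{25}{576} = -4 - \frac{25}{576} = - \frac{2329}{576} \approx -4.0434$)
$\left(-7 + K\right)^{2} = \left(-7 - \frac{2329}{576}\right)^{2} = \left(- \frac{6361}{576}\right)^{2} = \frac{40462321}{331776}$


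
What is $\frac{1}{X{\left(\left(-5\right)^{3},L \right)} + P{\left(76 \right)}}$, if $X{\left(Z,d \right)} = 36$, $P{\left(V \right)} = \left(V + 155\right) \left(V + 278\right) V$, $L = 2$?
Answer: $\frac{1}{6214860} \approx 1.609 \cdot 10^{-7}$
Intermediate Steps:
$P{\left(V \right)} = V \left(155 + V\right) \left(278 + V\right)$ ($P{\left(V \right)} = \left(155 + V\right) \left(278 + V\right) V = V \left(155 + V\right) \left(278 + V\right)$)
$\frac{1}{X{\left(\left(-5\right)^{3},L \right)} + P{\left(76 \right)}} = \frac{1}{36 + 76 \left(43090 + 76^{2} + 433 \cdot 76\right)} = \frac{1}{36 + 76 \left(43090 + 5776 + 32908\right)} = \frac{1}{36 + 76 \cdot 81774} = \frac{1}{36 + 6214824} = \frac{1}{6214860}$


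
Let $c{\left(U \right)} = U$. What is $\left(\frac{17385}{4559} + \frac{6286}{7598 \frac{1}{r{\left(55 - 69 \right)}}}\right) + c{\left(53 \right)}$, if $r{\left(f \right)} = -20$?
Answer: $\frac{697407848}{17319641} \approx 40.267$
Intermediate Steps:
$\left(\frac{17385}{4559} + \frac{6286}{7598 \frac{1}{r{\left(55 - 69 \right)}}}\right) + c{\left(53 \right)} = \left(\frac{17385}{4559} + \frac{6286}{7598 \frac{1}{-20}}\right) + 53 = \left(17385 \cdot \frac{1}{4559} + \frac{6286}{7598 \left(- \frac{1}{20}\right)}\right) + 53 = \left(\frac{17385}{4559} + \frac{6286}{- \frac{3799}{10}}\right) + 53 = \left(\frac{17385}{4559} + 6286 \left(- \frac{10}{3799}\right)\right) + 53 = \left(\frac{17385}{4559} - \frac{62860}{3799}\right) + 53 = - \frac{220533125}{17319641} + 53 = \frac{697407848}{17319641}$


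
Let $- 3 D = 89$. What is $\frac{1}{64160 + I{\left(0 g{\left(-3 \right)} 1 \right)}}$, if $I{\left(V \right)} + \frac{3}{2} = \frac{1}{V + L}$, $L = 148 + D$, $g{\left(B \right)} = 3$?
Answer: $\frac{710}{45552541} \approx 1.5586 \cdot 10^{-5}$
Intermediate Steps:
$D = - \frac{89}{3}$ ($D = \left(- \frac{1}{3}\right) 89 = - \frac{89}{3} \approx -29.667$)
$L = \frac{355}{3}$ ($L = 148 - \frac{89}{3} = \frac{355}{3} \approx 118.33$)
$I{\left(V \right)} = - \frac{3}{2} + \frac{1}{\frac{355}{3} + V}$ ($I{\left(V \right)} = - \frac{3}{2} + \frac{1}{V + \frac{355}{3}} = - \frac{3}{2} + \frac{1}{\frac{355}{3} + V}$)
$\frac{1}{64160 + I{\left(0 g{\left(-3 \right)} 1 \right)}} = \frac{1}{64160 + \frac{3 \left(-353 - 3 \cdot 0 \cdot 3 \cdot 1\right)}{2 \left(355 + 3 \cdot 0 \cdot 3 \cdot 1\right)}} = \frac{1}{64160 + \frac{3 \left(-353 - 3 \cdot 0 \cdot 1\right)}{2 \left(355 + 3 \cdot 0 \cdot 1\right)}} = \frac{1}{64160 + \frac{3 \left(-353 - 0\right)}{2 \left(355 + 3 \cdot 0\right)}} = \frac{1}{64160 + \frac{3 \left(-353 + 0\right)}{2 \left(355 + 0\right)}} = \frac{1}{64160 + \frac{3}{2} \cdot \frac{1}{355} \left(-353\right)} = \frac{1}{64160 - \frac{1059}{710}} = \frac{1}{\frac{45552541}{710}} = \frac{710}{45552541}$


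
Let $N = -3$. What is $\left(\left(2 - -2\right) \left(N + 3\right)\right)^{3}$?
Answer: $0$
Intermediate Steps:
$\left(\left(2 - -2\right) \left(N + 3\right)\right)^{3} = \left(\left(2 - -2\right) \left(-3 + 3\right)\right)^{3} = \left(\left(2 + 2\right) 0\right)^{3} = \left(4 \cdot 0\right)^{3} = 0^{3} = 0$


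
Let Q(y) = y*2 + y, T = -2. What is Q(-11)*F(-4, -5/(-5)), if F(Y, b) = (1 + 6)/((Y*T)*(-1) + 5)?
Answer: 77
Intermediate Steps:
F(Y, b) = 7/(5 + 2*Y) (F(Y, b) = (1 + 6)/((Y*(-2))*(-1) + 5) = 7/(-2*Y*(-1) + 5) = 7/(2*Y + 5) = 7/(5 + 2*Y))
Q(y) = 3*y (Q(y) = 2*y + y = 3*y)
Q(-11)*F(-4, -5/(-5)) = (3*(-11))*(7/(5 + 2*(-4))) = -231/(5 - 8) = -231/(-3) = -231*(-1)/3 = -33*(-7/3) = 77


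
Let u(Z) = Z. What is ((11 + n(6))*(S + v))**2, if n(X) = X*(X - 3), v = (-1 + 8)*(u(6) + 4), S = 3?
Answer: 4481689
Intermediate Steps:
v = 70 (v = (-1 + 8)*(6 + 4) = 7*10 = 70)
n(X) = X*(-3 + X)
((11 + n(6))*(S + v))**2 = ((11 + 6*(-3 + 6))*(3 + 70))**2 = ((11 + 6*3)*73)**2 = ((11 + 18)*73)**2 = (29*73)**2 = 2117**2 = 4481689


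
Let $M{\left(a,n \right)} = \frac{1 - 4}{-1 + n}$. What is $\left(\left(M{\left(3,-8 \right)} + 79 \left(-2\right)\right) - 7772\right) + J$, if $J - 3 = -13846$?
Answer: $- \frac{65318}{3} \approx -21773.0$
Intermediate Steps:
$J = -13843$ ($J = 3 - 13846 = -13843$)
$M{\left(a,n \right)} = - \frac{3}{-1 + n}$
$\left(\left(M{\left(3,-8 \right)} + 79 \left(-2\right)\right) - 7772\right) + J = \left(\left(- \frac{3}{-1 - 8} + 79 \left(-2\right)\right) - 7772\right) - 13843 = \left(\left(- \frac{3}{-9} - 158\right) - 7772\right) - 13843 = \left(\left(\left(-3\right) \left(- \frac{1}{9}\right) - 158\right) - 7772\right) - 13843 = \left(\left(\frac{1}{3} - 158\right) - 7772\right) - 13843 = \left(- \frac{473}{3} - 7772\right) - 13843 = - \frac{23789}{3} - 13843 = - \frac{65318}{3}$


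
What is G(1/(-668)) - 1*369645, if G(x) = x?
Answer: -246922861/668 ≈ -3.6965e+5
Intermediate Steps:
G(1/(-668)) - 1*369645 = 1/(-668) - 1*369645 = -1/668 - 369645 = -246922861/668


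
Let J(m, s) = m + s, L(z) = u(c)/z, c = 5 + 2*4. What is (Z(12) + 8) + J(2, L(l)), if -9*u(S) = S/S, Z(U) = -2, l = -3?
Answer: 217/27 ≈ 8.0370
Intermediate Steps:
c = 13 (c = 5 + 8 = 13)
u(S) = -⅑ (u(S) = -S/(9*S) = -⅑*1 = -⅑)
L(z) = -1/(9*z)
(Z(12) + 8) + J(2, L(l)) = (-2 + 8) + (2 - ⅑/(-3)) = 6 + (2 - ⅑*(-⅓)) = 6 + (2 + 1/27) = 6 + 55/27 = 217/27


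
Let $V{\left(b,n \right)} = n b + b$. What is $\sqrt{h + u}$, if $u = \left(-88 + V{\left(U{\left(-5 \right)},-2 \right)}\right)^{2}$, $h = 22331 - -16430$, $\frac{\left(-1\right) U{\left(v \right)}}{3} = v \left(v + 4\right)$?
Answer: $\sqrt{44090} \approx 209.98$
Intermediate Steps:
$U{\left(v \right)} = - 3 v \left(4 + v\right)$ ($U{\left(v \right)} = - 3 v \left(v + 4\right) = - 3 v \left(4 + v\right)$)
$h = 38761$ ($h = 22331 + 16430 = 38761$)
$V{\left(b,n \right)} = b + b n$ ($V{\left(b,n \right)} = b n + b = b + b n$)
$u = 5329$ ($u = \left(-88 + \left(-3\right) \left(-5\right) \left(4 - 5\right) \left(1 - 2\right)\right)^{2} = \left(-88 + \left(-3\right) \left(-5\right) \left(-1\right) \left(-1\right)\right)^{2} = \left(-88 - -15\right)^{2} = \left(-88 + 15\right)^{2} = \left(-73\right)^{2} = 5329$)
$\sqrt{h + u} = \sqrt{38761 + 5329} = \sqrt{44090}$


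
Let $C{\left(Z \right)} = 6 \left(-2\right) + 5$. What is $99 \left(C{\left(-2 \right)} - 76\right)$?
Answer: $-8217$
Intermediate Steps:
$C{\left(Z \right)} = -7$ ($C{\left(Z \right)} = -12 + 5 = -7$)
$99 \left(C{\left(-2 \right)} - 76\right) = 99 \left(-7 - 76\right) = 99 \left(-83\right) = -8217$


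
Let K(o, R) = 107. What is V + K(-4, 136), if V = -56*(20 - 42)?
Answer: 1339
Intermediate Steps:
V = 1232 (V = -56*(-22) = 1232)
V + K(-4, 136) = 1232 + 107 = 1339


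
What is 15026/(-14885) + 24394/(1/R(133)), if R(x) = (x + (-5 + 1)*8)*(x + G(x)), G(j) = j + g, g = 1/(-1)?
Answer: 9718497012824/14885 ≈ 6.5291e+8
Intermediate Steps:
g = -1
G(j) = -1 + j (G(j) = j - 1 = -1 + j)
R(x) = (-1 + 2*x)*(-32 + x) (R(x) = (x + (-5 + 1)*8)*(x + (-1 + x)) = (x - 4*8)*(-1 + 2*x) = (x - 32)*(-1 + 2*x) = (-32 + x)*(-1 + 2*x) = (-1 + 2*x)*(-32 + x))
15026/(-14885) + 24394/(1/R(133)) = 15026/(-14885) + 24394/(1/(32 - 65*133 + 2*133²)) = 15026*(-1/14885) + 24394/(1/(32 - 8645 + 2*17689)) = -15026/14885 + 24394/(1/(32 - 8645 + 35378)) = -15026/14885 + 24394/(1/26765) = -15026/14885 + 24394*26765 = -15026/14885 + 652905410 = 9718497012824/14885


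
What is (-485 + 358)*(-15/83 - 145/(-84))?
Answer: -1368425/6972 ≈ -196.27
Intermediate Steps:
(-485 + 358)*(-15/83 - 145/(-84)) = -127*(-15*1/83 - 145*(-1/84)) = -127*(-15/83 + 145/84) = -127*10775/6972 = -1368425/6972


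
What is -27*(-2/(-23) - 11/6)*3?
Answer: 6507/46 ≈ 141.46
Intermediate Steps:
-27*(-2/(-23) - 11/6)*3 = -27*(-2*(-1/23) - 11*1/6)*3 = -27*(2/23 - 11/6)*3 = -27*(-241/138)*3 = (2169/46)*3 = 6507/46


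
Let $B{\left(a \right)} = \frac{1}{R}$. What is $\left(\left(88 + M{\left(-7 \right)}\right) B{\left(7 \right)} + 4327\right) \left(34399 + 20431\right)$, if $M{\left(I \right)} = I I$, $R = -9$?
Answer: $\frac{2127732980}{9} \approx 2.3641 \cdot 10^{8}$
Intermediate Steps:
$M{\left(I \right)} = I^{2}$
$B{\left(a \right)} = - \frac{1}{9}$ ($B{\left(a \right)} = \frac{1}{-9} = - \frac{1}{9}$)
$\left(\left(88 + M{\left(-7 \right)}\right) B{\left(7 \right)} + 4327\right) \left(34399 + 20431\right) = \left(\left(88 + \left(-7\right)^{2}\right) \left(- \frac{1}{9}\right) + 4327\right) \left(34399 + 20431\right) = \left(\left(88 + 49\right) \left(- \frac{1}{9}\right) + 4327\right) 54830 = \left(137 \left(- \frac{1}{9}\right) + 4327\right) 54830 = \left(- \frac{137}{9} + 4327\right) 54830 = \frac{38806}{9} \cdot 54830 = \frac{2127732980}{9}$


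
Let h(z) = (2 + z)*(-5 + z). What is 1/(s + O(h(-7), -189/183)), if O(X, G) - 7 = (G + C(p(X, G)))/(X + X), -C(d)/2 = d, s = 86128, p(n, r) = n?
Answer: 2440/210166939 ≈ 1.1610e-5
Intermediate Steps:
C(d) = -2*d
h(z) = (-5 + z)*(2 + z)
O(X, G) = 7 + (G - 2*X)/(2*X) (O(X, G) = 7 + (G - 2*X)/(X + X) = 7 + (G - 2*X)/((2*X)) = 7 + (G - 2*X)*(1/(2*X)) = 7 + (G - 2*X)/(2*X))
1/(s + O(h(-7), -189/183)) = 1/(86128 + (6 + (-189/183)/(2*(-10 + (-7)² - 3*(-7))))) = 1/(86128 + (6 + (-189*1/183)/(2*(-10 + 49 + 21)))) = 1/(86128 + (6 + (½)*(-63/61)/60)) = 1/(86128 + (6 + (½)*(-63/61)*(1/60))) = 1/(86128 + (6 - 21/2440)) = 1/(86128 + 14619/2440) = 1/(210166939/2440) = 2440/210166939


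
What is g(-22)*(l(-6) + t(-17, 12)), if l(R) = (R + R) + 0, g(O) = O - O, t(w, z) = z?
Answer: 0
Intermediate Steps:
g(O) = 0
l(R) = 2*R (l(R) = 2*R + 0 = 2*R)
g(-22)*(l(-6) + t(-17, 12)) = 0*(2*(-6) + 12) = 0*(-12 + 12) = 0*0 = 0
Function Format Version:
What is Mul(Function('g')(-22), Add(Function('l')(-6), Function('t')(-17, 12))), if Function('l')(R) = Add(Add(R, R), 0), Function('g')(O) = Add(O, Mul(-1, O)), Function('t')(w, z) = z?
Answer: 0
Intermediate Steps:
Function('g')(O) = 0
Function('l')(R) = Mul(2, R) (Function('l')(R) = Add(Mul(2, R), 0) = Mul(2, R))
Mul(Function('g')(-22), Add(Function('l')(-6), Function('t')(-17, 12))) = Mul(0, Add(Mul(2, -6), 12)) = Mul(0, Add(-12, 12)) = Mul(0, 0) = 0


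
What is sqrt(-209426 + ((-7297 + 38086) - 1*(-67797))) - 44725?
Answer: -44725 + 2*I*sqrt(27710) ≈ -44725.0 + 332.93*I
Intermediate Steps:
sqrt(-209426 + ((-7297 + 38086) - 1*(-67797))) - 44725 = sqrt(-209426 + (30789 + 67797)) - 44725 = sqrt(-209426 + 98586) - 44725 = sqrt(-110840) - 44725 = 2*I*sqrt(27710) - 44725 = -44725 + 2*I*sqrt(27710)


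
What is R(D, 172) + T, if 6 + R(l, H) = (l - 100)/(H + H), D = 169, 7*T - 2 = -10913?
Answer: -3767349/2408 ≈ -1564.5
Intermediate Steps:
T = -10911/7 (T = 2/7 + (⅐)*(-10913) = 2/7 - 1559 = -10911/7 ≈ -1558.7)
R(l, H) = -6 + (-100 + l)/(2*H) (R(l, H) = -6 + (l - 100)/(H + H) = -6 + (-100 + l)/((2*H)) = -6 + (-100 + l)*(1/(2*H)) = -6 + (-100 + l)/(2*H))
R(D, 172) + T = (½)*(-100 + 169 - 12*172)/172 - 10911/7 = (½)*(1/172)*(-100 + 169 - 2064) - 10911/7 = (½)*(1/172)*(-1995) - 10911/7 = -1995/344 - 10911/7 = -3767349/2408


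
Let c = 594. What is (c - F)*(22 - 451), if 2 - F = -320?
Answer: -116688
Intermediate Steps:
F = 322 (F = 2 - 1*(-320) = 2 + 320 = 322)
(c - F)*(22 - 451) = (594 - 1*322)*(22 - 451) = (594 - 322)*(-429) = 272*(-429) = -116688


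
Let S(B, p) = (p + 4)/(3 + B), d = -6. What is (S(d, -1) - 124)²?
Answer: 15625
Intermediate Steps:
S(B, p) = (4 + p)/(3 + B)
(S(d, -1) - 124)² = ((4 - 1)/(3 - 6) - 124)² = (3/(-3) - 124)² = (-⅓*3 - 124)² = (-1 - 124)² = (-125)² = 15625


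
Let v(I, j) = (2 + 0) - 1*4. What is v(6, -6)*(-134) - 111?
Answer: 157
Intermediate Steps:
v(I, j) = -2 (v(I, j) = 2 - 4 = -2)
v(6, -6)*(-134) - 111 = -2*(-134) - 111 = 268 - 111 = 157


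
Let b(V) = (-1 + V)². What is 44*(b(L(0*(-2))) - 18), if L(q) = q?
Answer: -748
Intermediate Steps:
44*(b(L(0*(-2))) - 18) = 44*((-1 + 0*(-2))² - 18) = 44*((-1 + 0)² - 18) = 44*((-1)² - 18) = 44*(1 - 18) = 44*(-17) = -748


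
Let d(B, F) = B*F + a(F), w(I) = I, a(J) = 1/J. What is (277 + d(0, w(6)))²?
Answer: 2765569/36 ≈ 76821.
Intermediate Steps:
a(J) = 1/J
d(B, F) = 1/F + B*F (d(B, F) = B*F + 1/F = 1/F + B*F)
(277 + d(0, w(6)))² = (277 + (1/6 + 0*6))² = (277 + (⅙ + 0))² = (277 + ⅙)² = (1663/6)² = 2765569/36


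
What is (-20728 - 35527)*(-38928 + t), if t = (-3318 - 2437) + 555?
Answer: 2482420640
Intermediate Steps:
t = -5200 (t = -5755 + 555 = -5200)
(-20728 - 35527)*(-38928 + t) = (-20728 - 35527)*(-38928 - 5200) = -56255*(-44128) = 2482420640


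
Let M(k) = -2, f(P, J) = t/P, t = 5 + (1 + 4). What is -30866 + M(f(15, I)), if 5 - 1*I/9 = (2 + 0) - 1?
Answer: -30868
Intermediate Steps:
t = 10 (t = 5 + 5 = 10)
I = 36 (I = 45 - 9*((2 + 0) - 1) = 45 - 9*(2 - 1) = 45 - 9*1 = 45 - 9 = 36)
f(P, J) = 10/P
-30866 + M(f(15, I)) = -30866 - 2 = -30868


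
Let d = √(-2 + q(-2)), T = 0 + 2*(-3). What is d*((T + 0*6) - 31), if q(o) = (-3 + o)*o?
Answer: -74*√2 ≈ -104.65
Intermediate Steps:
T = -6 (T = 0 - 6 = -6)
q(o) = o*(-3 + o)
d = 2*√2 (d = √(-2 - 2*(-3 - 2)) = √(-2 - 2*(-5)) = √(-2 + 10) = √8 = 2*√2 ≈ 2.8284)
d*((T + 0*6) - 31) = (2*√2)*((-6 + 0*6) - 31) = (2*√2)*((-6 + 0) - 31) = (2*√2)*(-6 - 31) = (2*√2)*(-37) = -74*√2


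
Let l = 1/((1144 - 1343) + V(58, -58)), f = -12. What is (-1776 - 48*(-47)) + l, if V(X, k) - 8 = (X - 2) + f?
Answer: 70559/147 ≈ 479.99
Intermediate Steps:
V(X, k) = -6 + X (V(X, k) = 8 + ((X - 2) - 12) = 8 + ((-2 + X) - 12) = 8 + (-14 + X) = -6 + X)
l = -1/147 (l = 1/((1144 - 1343) + (-6 + 58)) = 1/(-199 + 52) = 1/(-147) = -1/147 ≈ -0.0068027)
(-1776 - 48*(-47)) + l = (-1776 - 48*(-47)) - 1/147 = (-1776 + 2256) - 1/147 = 480 - 1/147 = 70559/147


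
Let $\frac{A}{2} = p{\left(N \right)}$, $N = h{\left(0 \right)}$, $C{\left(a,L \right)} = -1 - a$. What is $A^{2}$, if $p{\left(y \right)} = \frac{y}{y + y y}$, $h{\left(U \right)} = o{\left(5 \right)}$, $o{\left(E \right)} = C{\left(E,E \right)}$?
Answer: $\frac{4}{25} \approx 0.16$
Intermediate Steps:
$o{\left(E \right)} = -1 - E$
$h{\left(U \right)} = -6$ ($h{\left(U \right)} = -1 - 5 = -6$)
$N = -6$
$p{\left(y \right)} = \frac{y}{y + y^{2}}$
$A = - \frac{2}{5}$ ($A = \frac{2}{1 - 6} = \frac{2}{-5} = 2 \left(- \frac{1}{5}\right) = - \frac{2}{5} \approx -0.4$)
$A^{2} = \left(- \frac{2}{5}\right)^{2} = \frac{4}{25}$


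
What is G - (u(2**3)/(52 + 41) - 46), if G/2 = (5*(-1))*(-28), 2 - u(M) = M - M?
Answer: 30316/93 ≈ 325.98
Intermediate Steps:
u(M) = 2 (u(M) = 2 - (M - M) = 2 - 1*0 = 2 + 0 = 2)
G = 280 (G = 2*((5*(-1))*(-28)) = 2*(-5*(-28)) = 2*140 = 280)
G - (u(2**3)/(52 + 41) - 46) = 280 - (2/(52 + 41) - 46) = 280 - (2/93 - 46) = 280 - 1*(-4276/93) = 280 + 4276/93 = 30316/93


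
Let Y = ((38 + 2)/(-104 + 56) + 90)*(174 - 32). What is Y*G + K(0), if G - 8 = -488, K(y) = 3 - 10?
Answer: -6077607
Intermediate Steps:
K(y) = -7
G = -480 (G = 8 - 488 = -480)
Y = 37985/3 (Y = (40/(-48) + 90)*142 = (40*(-1/48) + 90)*142 = (-⅚ + 90)*142 = (535/6)*142 = 37985/3 ≈ 12662.)
Y*G + K(0) = (37985/3)*(-480) - 7 = -6077600 - 7 = -6077607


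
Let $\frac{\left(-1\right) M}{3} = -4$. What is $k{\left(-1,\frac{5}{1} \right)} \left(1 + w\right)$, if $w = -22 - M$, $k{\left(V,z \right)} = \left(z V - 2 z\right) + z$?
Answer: $330$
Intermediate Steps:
$M = 12$ ($M = \left(-3\right) \left(-4\right) = 12$)
$k{\left(V,z \right)} = - z + V z$ ($k{\left(V,z \right)} = \left(V z - 2 z\right) + z = \left(- 2 z + V z\right) + z = - z + V z$)
$w = -34$ ($w = -22 - 12 = -34$)
$k{\left(-1,\frac{5}{1} \right)} \left(1 + w\right) = \frac{5}{1} \left(-1 - 1\right) \left(1 - 34\right) = 5 \cdot 1 \left(-2\right) \left(-33\right) = 5 \left(-2\right) \left(-33\right) = \left(-10\right) \left(-33\right) = 330$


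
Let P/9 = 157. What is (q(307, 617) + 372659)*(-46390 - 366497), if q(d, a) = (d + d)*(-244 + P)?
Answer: -450222306975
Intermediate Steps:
P = 1413 (P = 9*157 = 1413)
q(d, a) = 2338*d (q(d, a) = (d + d)*(-244 + 1413) = (2*d)*1169 = 2338*d)
(q(307, 617) + 372659)*(-46390 - 366497) = (2338*307 + 372659)*(-46390 - 366497) = (717766 + 372659)*(-412887) = 1090425*(-412887) = -450222306975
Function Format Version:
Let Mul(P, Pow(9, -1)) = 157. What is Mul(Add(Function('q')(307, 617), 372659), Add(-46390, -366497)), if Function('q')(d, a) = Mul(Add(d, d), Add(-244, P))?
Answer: -450222306975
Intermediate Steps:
P = 1413 (P = Mul(9, 157) = 1413)
Function('q')(d, a) = Mul(2338, d) (Function('q')(d, a) = Mul(Add(d, d), Add(-244, 1413)) = Mul(Mul(2, d), 1169) = Mul(2338, d))
Mul(Add(Function('q')(307, 617), 372659), Add(-46390, -366497)) = Mul(Add(Mul(2338, 307), 372659), Add(-46390, -366497)) = Mul(Add(717766, 372659), -412887) = Mul(1090425, -412887) = -450222306975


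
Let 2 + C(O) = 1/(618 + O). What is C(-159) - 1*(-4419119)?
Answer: 2028374704/459 ≈ 4.4191e+6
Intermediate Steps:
C(O) = -2 + 1/(618 + O)
C(-159) - 1*(-4419119) = (-1235 - 2*(-159))/(618 - 159) - 1*(-4419119) = (-1235 + 318)/459 + 4419119 = (1/459)*(-917) + 4419119 = -917/459 + 4419119 = 2028374704/459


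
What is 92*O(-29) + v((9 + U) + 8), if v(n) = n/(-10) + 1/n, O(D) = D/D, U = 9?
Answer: 11627/130 ≈ 89.438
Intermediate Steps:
O(D) = 1
v(n) = 1/n - n/10 (v(n) = n*(-⅒) + 1/n = -n/10 + 1/n = 1/n - n/10)
92*O(-29) + v((9 + U) + 8) = 92*1 + (1/((9 + 9) + 8) - ((9 + 9) + 8)/10) = 92 + (1/(18 + 8) - (18 + 8)/10) = 92 + (1/26 - ⅒*26) = 92 + (1/26 - 13/5) = 92 - 333/130 = 11627/130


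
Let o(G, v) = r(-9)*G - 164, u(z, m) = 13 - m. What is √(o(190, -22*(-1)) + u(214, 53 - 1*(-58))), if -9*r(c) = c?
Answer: 6*I*√2 ≈ 8.4853*I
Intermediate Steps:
r(c) = -c/9
o(G, v) = -164 + G (o(G, v) = (-⅑*(-9))*G - 164 = 1*G - 164 = G - 164 = -164 + G)
√(o(190, -22*(-1)) + u(214, 53 - 1*(-58))) = √((-164 + 190) + (13 - (53 - 1*(-58)))) = √(26 + (13 - (53 + 58))) = √(26 + (13 - 1*111)) = √(26 + (13 - 111)) = √(26 - 98) = √(-72) = 6*I*√2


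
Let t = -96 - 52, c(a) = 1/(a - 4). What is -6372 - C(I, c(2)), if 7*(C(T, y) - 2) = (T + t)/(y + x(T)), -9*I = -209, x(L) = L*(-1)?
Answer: -19054132/2989 ≈ -6374.8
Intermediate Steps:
c(a) = 1/(-4 + a)
t = -148
x(L) = -L
I = 209/9 (I = -1/9*(-209) = 209/9 ≈ 23.222)
C(T, y) = 2 + (-148 + T)/(7*(y - T)) (C(T, y) = 2 + ((T - 148)/(y - T))/7 = 2 + ((-148 + T)/(y - T))/7 = 2 + (-148 + T)/(7*(y - T)))
-6372 - C(I, c(2)) = -6372 - (148 - 14/(-4 + 2) + 13*(209/9))/(7*(209/9 - 1/(-4 + 2))) = -6372 - (148 - 14/(-2) + 2717/9)/(7*(209/9 - 1/(-2))) = -6372 - (148 - 14*(-1/2) + 2717/9)/(7*(209/9 - 1*(-1/2))) = -6372 - (148 + 7 + 2717/9)/(7*(209/9 + 1/2)) = -6372 - 4112/(7*427/18*9) = -6372 - 18*4112/(7*427*9) = -6372 - 1*8224/2989 = -6372 - 8224/2989 = -19054132/2989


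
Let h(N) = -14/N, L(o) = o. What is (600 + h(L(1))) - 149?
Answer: 437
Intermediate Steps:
(600 + h(L(1))) - 149 = (600 - 14/1) - 149 = (600 - 14*1) - 149 = (600 - 14) - 149 = 586 - 149 = 437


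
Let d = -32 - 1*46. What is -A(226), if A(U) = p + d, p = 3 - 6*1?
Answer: 81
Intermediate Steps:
p = -3 (p = 3 - 6 = -3)
d = -78 (d = -32 - 46 = -78)
A(U) = -81 (A(U) = -3 - 78 = -81)
-A(226) = -1*(-81) = 81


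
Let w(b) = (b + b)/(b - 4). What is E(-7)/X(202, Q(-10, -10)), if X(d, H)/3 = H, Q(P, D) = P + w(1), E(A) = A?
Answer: 7/32 ≈ 0.21875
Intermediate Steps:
w(b) = 2*b/(-4 + b) (w(b) = (2*b)/(-4 + b) = 2*b/(-4 + b))
Q(P, D) = -⅔ + P (Q(P, D) = P + 2*1/(-4 + 1) = P + 2*1/(-3) = P + 2*1*(-⅓) = P - ⅔ = -⅔ + P)
X(d, H) = 3*H
E(-7)/X(202, Q(-10, -10)) = -7*1/(3*(-⅔ - 10)) = -7/(3*(-32/3)) = -7/(-32) = -7*(-1/32) = 7/32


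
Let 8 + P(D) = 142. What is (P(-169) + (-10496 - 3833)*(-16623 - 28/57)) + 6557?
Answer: 13577667718/57 ≈ 2.3820e+8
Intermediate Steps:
P(D) = 134 (P(D) = -8 + 142 = 134)
(P(-169) + (-10496 - 3833)*(-16623 - 28/57)) + 6557 = (134 + (-10496 - 3833)*(-16623 - 28/57)) + 6557 = (134 - 14329*(-16623 - 28*1/57)) + 6557 = (134 - 14329*(-16623 - 28/57)) + 6557 = (134 - 14329*(-947539/57)) + 6557 = (134 + 13577286331/57) + 6557 = 13577293969/57 + 6557 = 13577667718/57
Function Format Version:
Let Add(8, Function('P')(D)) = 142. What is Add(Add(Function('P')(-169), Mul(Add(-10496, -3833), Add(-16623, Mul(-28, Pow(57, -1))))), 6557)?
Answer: Rational(13577667718, 57) ≈ 2.3820e+8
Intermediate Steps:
Function('P')(D) = 134 (Function('P')(D) = Add(-8, 142) = 134)
Add(Add(Function('P')(-169), Mul(Add(-10496, -3833), Add(-16623, Mul(-28, Pow(57, -1))))), 6557) = Add(Add(134, Mul(Add(-10496, -3833), Add(-16623, Mul(-28, Pow(57, -1))))), 6557) = Add(Add(134, Mul(-14329, Add(-16623, Mul(-28, Rational(1, 57))))), 6557) = Add(Add(134, Mul(-14329, Add(-16623, Rational(-28, 57)))), 6557) = Add(Add(134, Mul(-14329, Rational(-947539, 57))), 6557) = Add(Add(134, Rational(13577286331, 57)), 6557) = Add(Rational(13577293969, 57), 6557) = Rational(13577667718, 57)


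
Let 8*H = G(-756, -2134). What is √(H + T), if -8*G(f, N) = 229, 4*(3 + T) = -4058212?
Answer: I*√64931813/8 ≈ 1007.3*I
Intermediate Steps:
T = -1014556 (T = -3 + (¼)*(-4058212) = -3 - 1014553 = -1014556)
G(f, N) = -229/8 (G(f, N) = -⅛*229 = -229/8)
H = -229/64 (H = (⅛)*(-229/8) = -229/64 ≈ -3.5781)
√(H + T) = √(-229/64 - 1014556) = √(-64931813/64) = I*√64931813/8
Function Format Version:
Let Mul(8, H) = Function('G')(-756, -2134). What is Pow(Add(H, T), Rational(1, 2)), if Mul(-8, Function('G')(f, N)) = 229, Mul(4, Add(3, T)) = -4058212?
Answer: Mul(Rational(1, 8), I, Pow(64931813, Rational(1, 2))) ≈ Mul(1007.3, I)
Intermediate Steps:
T = -1014556 (T = Add(-3, Mul(Rational(1, 4), -4058212)) = Add(-3, -1014553) = -1014556)
Function('G')(f, N) = Rational(-229, 8) (Function('G')(f, N) = Mul(Rational(-1, 8), 229) = Rational(-229, 8))
H = Rational(-229, 64) (H = Mul(Rational(1, 8), Rational(-229, 8)) = Rational(-229, 64) ≈ -3.5781)
Pow(Add(H, T), Rational(1, 2)) = Pow(Add(Rational(-229, 64), -1014556), Rational(1, 2)) = Pow(Rational(-64931813, 64), Rational(1, 2)) = Mul(Rational(1, 8), I, Pow(64931813, Rational(1, 2)))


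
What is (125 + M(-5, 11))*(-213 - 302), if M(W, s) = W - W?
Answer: -64375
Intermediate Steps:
M(W, s) = 0
(125 + M(-5, 11))*(-213 - 302) = (125 + 0)*(-213 - 302) = 125*(-515) = -64375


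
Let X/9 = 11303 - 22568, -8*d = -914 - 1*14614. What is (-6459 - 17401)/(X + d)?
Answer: 5965/24861 ≈ 0.23993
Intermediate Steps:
d = 1941 (d = -(-914 - 1*14614)/8 = -(-914 - 14614)/8 = -1/8*(-15528) = 1941)
X = -101385 (X = 9*(11303 - 22568) = 9*(-11265) = -101385)
(-6459 - 17401)/(X + d) = (-6459 - 17401)/(-101385 + 1941) = -23860/(-99444) = -23860*(-1/99444) = 5965/24861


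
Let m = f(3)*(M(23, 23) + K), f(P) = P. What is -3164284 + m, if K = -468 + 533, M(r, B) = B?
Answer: -3164020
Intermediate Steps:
K = 65
m = 264 (m = 3*(23 + 65) = 3*88 = 264)
-3164284 + m = -3164284 + 264 = -3164020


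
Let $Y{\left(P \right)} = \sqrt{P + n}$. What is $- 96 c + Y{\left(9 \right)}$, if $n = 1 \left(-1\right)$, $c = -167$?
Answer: $16032 + 2 \sqrt{2} \approx 16035.0$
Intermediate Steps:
$n = -1$
$Y{\left(P \right)} = \sqrt{-1 + P}$ ($Y{\left(P \right)} = \sqrt{P - 1} = \sqrt{-1 + P}$)
$- 96 c + Y{\left(9 \right)} = \left(-96\right) \left(-167\right) + \sqrt{-1 + 9} = 16032 + \sqrt{8} = 16032 + 2 \sqrt{2}$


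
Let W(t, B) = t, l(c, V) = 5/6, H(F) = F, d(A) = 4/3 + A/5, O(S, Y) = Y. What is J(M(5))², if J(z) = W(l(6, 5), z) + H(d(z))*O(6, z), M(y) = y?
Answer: 625/4 ≈ 156.25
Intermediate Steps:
d(A) = 4/3 + A/5 (d(A) = 4*(⅓) + A*(⅕) = 4/3 + A/5)
l(c, V) = ⅚ (l(c, V) = 5*(⅙) = ⅚)
J(z) = ⅚ + z*(4/3 + z/5) (J(z) = ⅚ + (4/3 + z/5)*z = ⅚ + z*(4/3 + z/5))
J(M(5))² = (⅚ + (1/15)*5*(20 + 3*5))² = (⅚ + (1/15)*5*(20 + 15))² = (⅚ + (1/15)*5*35)² = (⅚ + 35/3)² = (25/2)² = 625/4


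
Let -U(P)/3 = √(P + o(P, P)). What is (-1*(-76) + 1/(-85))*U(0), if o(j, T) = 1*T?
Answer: 0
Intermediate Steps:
o(j, T) = T
U(P) = -3*√2*√P (U(P) = -3*√(P + P) = -3*√2*√P)
(-1*(-76) + 1/(-85))*U(0) = (-1*(-76) + 1/(-85))*(-3*√2*√0) = (76 - 1/85)*(-3*√2*0) = (6459/85)*0 = 0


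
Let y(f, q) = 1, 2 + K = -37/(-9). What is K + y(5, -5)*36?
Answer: 343/9 ≈ 38.111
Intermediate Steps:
K = 19/9 (K = -2 - 37/(-9) = -2 - 37*(-1/9) = -2 + 37/9 = 19/9 ≈ 2.1111)
K + y(5, -5)*36 = 19/9 + 1*36 = 19/9 + 36 = 343/9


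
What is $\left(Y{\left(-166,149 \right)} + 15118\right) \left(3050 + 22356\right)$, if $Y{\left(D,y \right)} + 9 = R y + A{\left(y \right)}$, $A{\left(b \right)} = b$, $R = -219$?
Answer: $-441378438$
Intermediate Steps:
$Y{\left(D,y \right)} = -9 - 218 y$ ($Y{\left(D,y \right)} = -9 + \left(- 219 y + y\right) = -9 - 218 y$)
$\left(Y{\left(-166,149 \right)} + 15118\right) \left(3050 + 22356\right) = \left(\left(-9 - 32482\right) + 15118\right) \left(3050 + 22356\right) = \left(\left(-9 - 32482\right) + 15118\right) 25406 = \left(-32491 + 15118\right) 25406 = \left(-17373\right) 25406 = -441378438$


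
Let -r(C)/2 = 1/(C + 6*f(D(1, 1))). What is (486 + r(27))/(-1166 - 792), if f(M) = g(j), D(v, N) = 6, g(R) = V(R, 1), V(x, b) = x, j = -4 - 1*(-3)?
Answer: -5102/20559 ≈ -0.24816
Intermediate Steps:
j = -1 (j = -4 + 3 = -1)
g(R) = R
f(M) = -1
r(C) = -2/(-6 + C) (r(C) = -2/(C + 6*(-1)) = -2/(C - 6) = -2/(-6 + C))
(486 + r(27))/(-1166 - 792) = (486 - 2/(-6 + 27))/(-1166 - 792) = (486 - 2/21)/(-1958) = -(486 - 2*1/21)/1958 = -(486 - 2/21)/1958 = -1/1958*10204/21 = -5102/20559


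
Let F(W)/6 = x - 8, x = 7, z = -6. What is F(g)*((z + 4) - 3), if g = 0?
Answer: 30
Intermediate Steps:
F(W) = -6 (F(W) = 6*(7 - 8) = 6*(-1) = -6)
F(g)*((z + 4) - 3) = -6*((-6 + 4) - 3) = -6*(-2 - 3) = -6*(-5) = 30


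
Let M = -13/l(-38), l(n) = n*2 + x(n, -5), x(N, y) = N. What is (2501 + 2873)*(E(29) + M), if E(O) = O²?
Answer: 257648369/57 ≈ 4.5201e+6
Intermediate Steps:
l(n) = 3*n (l(n) = n*2 + n = 2*n + n = 3*n)
M = 13/114 (M = -13/(3*(-38)) = -13/(-114) = -13*(-1/114) = 13/114 ≈ 0.11404)
(2501 + 2873)*(E(29) + M) = (2501 + 2873)*(29² + 13/114) = 5374*(841 + 13/114) = 5374*(95887/114) = 257648369/57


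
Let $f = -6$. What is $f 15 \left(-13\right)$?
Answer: $1170$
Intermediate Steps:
$f 15 \left(-13\right) = \left(-6\right) 15 \left(-13\right) = \left(-90\right) \left(-13\right) = 1170$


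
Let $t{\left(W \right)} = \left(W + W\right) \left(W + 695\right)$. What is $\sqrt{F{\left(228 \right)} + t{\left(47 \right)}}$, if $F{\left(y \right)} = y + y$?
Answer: $2 \sqrt{17551} \approx 264.96$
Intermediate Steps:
$t{\left(W \right)} = 2 W \left(695 + W\right)$
$F{\left(y \right)} = 2 y$
$\sqrt{F{\left(228 \right)} + t{\left(47 \right)}} = \sqrt{2 \cdot 228 + 2 \cdot 47 \left(695 + 47\right)} = \sqrt{456 + 2 \cdot 47 \cdot 742} = \sqrt{456 + 69748} = \sqrt{70204} = 2 \sqrt{17551}$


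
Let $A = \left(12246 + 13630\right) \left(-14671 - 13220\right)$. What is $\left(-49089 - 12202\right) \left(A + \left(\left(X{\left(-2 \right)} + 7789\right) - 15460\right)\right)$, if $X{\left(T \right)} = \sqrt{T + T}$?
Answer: $44234645526417 - 122582 i \approx 4.4235 \cdot 10^{13} - 1.2258 \cdot 10^{5} i$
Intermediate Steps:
$X{\left(T \right)} = \sqrt{2} \sqrt{T}$ ($X{\left(T \right)} = \sqrt{2 T} = \sqrt{2} \sqrt{T}$)
$A = -721707516$ ($A = 25876 \left(-14671 - 13220\right) = 25876 \left(-27891\right) = -721707516$)
$\left(-49089 - 12202\right) \left(A + \left(\left(X{\left(-2 \right)} + 7789\right) - 15460\right)\right) = \left(-49089 - 12202\right) \left(-721707516 - \left(7671 - \sqrt{2} \sqrt{-2}\right)\right) = \left(-49089 - 12202\right) \left(-721707516 - \left(7671 - \sqrt{2} i \sqrt{2}\right)\right) = - 61291 \left(-721707516 - \left(7671 - 2 i\right)\right) = - 61291 \left(-721715187 + 2 i\right) = 44234645526417 - 122582 i$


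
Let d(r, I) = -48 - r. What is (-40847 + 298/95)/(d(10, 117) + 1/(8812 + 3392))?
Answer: 47353558068/67243945 ≈ 704.21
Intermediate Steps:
(-40847 + 298/95)/(d(10, 117) + 1/(8812 + 3392)) = (-40847 + 298/95)/((-48 - 1*10) + 1/(8812 + 3392)) = (-40847 + (1/95)*298)/((-48 - 10) + 1/12204) = (-40847 + 298/95)/(-58 + 1/12204) = -3880167/(95*(-707831/12204)) = -3880167/95*(-12204/707831) = 47353558068/67243945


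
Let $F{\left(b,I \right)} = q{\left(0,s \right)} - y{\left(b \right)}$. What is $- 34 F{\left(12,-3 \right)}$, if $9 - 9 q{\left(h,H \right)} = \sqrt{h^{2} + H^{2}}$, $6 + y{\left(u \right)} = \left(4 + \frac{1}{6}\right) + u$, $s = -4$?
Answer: $\frac{2941}{9} \approx 326.78$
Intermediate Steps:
$y{\left(u \right)} = - \frac{11}{6} + u$ ($y{\left(u \right)} = -6 + \left(\left(4 + \frac{1}{6}\right) + u\right) = -6 + \left(\frac{25}{6} + u\right) = - \frac{11}{6} + u$)
$q{\left(h,H \right)} = 1 - \frac{\sqrt{H^{2} + h^{2}}}{9}$ ($q{\left(h,H \right)} = 1 - \frac{\sqrt{h^{2} + H^{2}}}{9} = 1 - \frac{\sqrt{H^{2} + h^{2}}}{9}$)
$F{\left(b,I \right)} = \frac{43}{18} - b$ ($F{\left(b,I \right)} = \left(1 - \frac{\sqrt{\left(-4\right)^{2} + 0^{2}}}{9}\right) - \left(- \frac{11}{6} + b\right) = \left(1 - \frac{\sqrt{16 + 0}}{9}\right) - \left(- \frac{11}{6} + b\right) = \left(1 - \frac{\sqrt{16}}{9}\right) - \left(- \frac{11}{6} + b\right) = \left(1 - \frac{4}{9}\right) - \left(- \frac{11}{6} + b\right) = \frac{5}{9} - \left(- \frac{11}{6} + b\right) = \frac{43}{18} - b$)
$- 34 F{\left(12,-3 \right)} = - 34 \left(\frac{43}{18} - 12\right) = \left(-34\right) \left(- \frac{173}{18}\right) = \frac{2941}{9}$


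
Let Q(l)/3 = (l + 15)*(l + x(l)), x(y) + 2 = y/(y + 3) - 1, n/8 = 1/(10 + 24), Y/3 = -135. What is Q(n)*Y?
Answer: 158412429/3179 ≈ 49831.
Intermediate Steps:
Y = -405 (Y = 3*(-135) = -405)
n = 4/17 (n = 8/(10 + 24) = 8/34 = 8*(1/34) = 4/17 ≈ 0.23529)
x(y) = -3 + y/(3 + y) (x(y) = -2 + (y/(y + 3) - 1) = -2 + (y/(3 + y) - 1) = -2 + (-1 + y/(3 + y)) = -3 + y/(3 + y))
Q(l) = 3*(15 + l)*(l + (-9 - 2*l)/(3 + l)) (Q(l) = 3*((l + 15)*(l + (-9 - 2*l)/(3 + l))) = 3*((15 + l)*(l + (-9 - 2*l)/(3 + l))) = 3*(15 + l)*(l + (-9 - 2*l)/(3 + l)))
Q(n)*Y = (3*(-135 + (4/17)³ + 6*(4/17) + 16*(4/17)²)/(3 + 4/17))*(-405) = (3*(-135 + 64/4913 + 24/17 + 16*(16/289))/(55/17))*(-405) = (3*(17/55)*(-135 + 64/4913 + 24/17 + 256/289))*(-405) = (3*(17/55)*(-651903/4913))*(-405) = -1955709/15895*(-405) = 158412429/3179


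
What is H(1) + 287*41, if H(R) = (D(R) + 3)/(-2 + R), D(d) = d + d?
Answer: 11762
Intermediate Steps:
D(d) = 2*d
H(R) = (3 + 2*R)/(-2 + R) (H(R) = (2*R + 3)/(-2 + R) = (3 + 2*R)/(-2 + R))
H(1) + 287*41 = (3 + 2*1)/(-2 + 1) + 287*41 = (3 + 2)/(-1) + 11767 = -1*5 + 11767 = -5 + 11767 = 11762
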